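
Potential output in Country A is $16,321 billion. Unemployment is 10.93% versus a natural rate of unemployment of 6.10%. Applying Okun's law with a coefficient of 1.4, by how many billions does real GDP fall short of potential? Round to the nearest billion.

$1,104 billion

Output gap = -1.4 × (10.93 - 6.1) = -1.4 × 4.83 = -6.762%.
Actual GDP ≈ 16321 × 0.93238 ≈ 15217 billion, so the shortfall is 16321 - 15217 = 1104 billion.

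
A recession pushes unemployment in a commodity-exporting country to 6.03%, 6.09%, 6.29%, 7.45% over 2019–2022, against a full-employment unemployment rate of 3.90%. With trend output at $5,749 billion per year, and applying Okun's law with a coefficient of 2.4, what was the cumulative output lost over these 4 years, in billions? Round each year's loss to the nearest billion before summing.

Year 2019: gap = -2.4 × (6.03 - 3.9) = -5.112%, loss ≈ 5749 × 5.112/100 ≈ 294.
Year 2020: gap = -2.4 × (6.09 - 3.9) = -5.256%, loss ≈ 5749 × 5.256/100 ≈ 302.
Year 2021: gap = -2.4 × (6.29 - 3.9) = -5.736%, loss ≈ 5749 × 5.736/100 ≈ 330.
Year 2022: gap = -2.4 × (7.45 - 3.9) = -8.52%, loss ≈ 5749 × 8.52/100 ≈ 490.
Total lost output = 294 + 302 + 330 + 490 = 1416 billion.

$1,416 billion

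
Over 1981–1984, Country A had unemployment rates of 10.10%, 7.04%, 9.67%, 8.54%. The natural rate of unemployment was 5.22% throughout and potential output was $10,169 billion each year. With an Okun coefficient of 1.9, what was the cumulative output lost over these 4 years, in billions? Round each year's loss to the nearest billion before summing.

Year 1981: gap = -1.9 × (10.1 - 5.22) = -9.272%, loss ≈ 10169 × 9.272/100 ≈ 943.
Year 1982: gap = -1.9 × (7.04 - 5.22) = -3.458%, loss ≈ 10169 × 3.458/100 ≈ 352.
Year 1983: gap = -1.9 × (9.67 - 5.22) = -8.455%, loss ≈ 10169 × 8.455/100 ≈ 860.
Year 1984: gap = -1.9 × (8.54 - 5.22) = -6.308%, loss ≈ 10169 × 6.308/100 ≈ 641.
Total lost output = 943 + 352 + 860 + 641 = 2796 billion.

$2,796 billion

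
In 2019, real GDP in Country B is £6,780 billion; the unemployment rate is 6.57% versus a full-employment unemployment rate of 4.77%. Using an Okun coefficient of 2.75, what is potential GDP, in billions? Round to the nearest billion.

£7,133 billion

Unemployment gap = 6.57 - 4.77 = 1.8 points, so output gap = -2.75 × 1.8 = -4.95%.
Since Y = Y* × (1 + gap/100), Y* = 6780/0.9505 ≈ 7133 billion.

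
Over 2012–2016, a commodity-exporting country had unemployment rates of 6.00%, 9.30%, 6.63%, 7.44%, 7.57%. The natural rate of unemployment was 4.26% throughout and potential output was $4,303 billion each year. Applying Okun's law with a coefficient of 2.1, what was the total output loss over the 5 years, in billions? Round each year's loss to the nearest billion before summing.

$1,412 billion

Year 2012: gap = -2.1 × (6 - 4.26) = -3.654%, loss ≈ 4303 × 3.654/100 ≈ 157.
Year 2013: gap = -2.1 × (9.3 - 4.26) = -10.584%, loss ≈ 4303 × 10.584/100 ≈ 455.
Year 2014: gap = -2.1 × (6.63 - 4.26) = -4.977%, loss ≈ 4303 × 4.977/100 ≈ 214.
Year 2015: gap = -2.1 × (7.44 - 4.26) = -6.678%, loss ≈ 4303 × 6.678/100 ≈ 287.
Year 2016: gap = -2.1 × (7.57 - 4.26) = -6.951%, loss ≈ 4303 × 6.951/100 ≈ 299.
Total lost output = 157 + 455 + 214 + 287 + 299 = 1412 billion.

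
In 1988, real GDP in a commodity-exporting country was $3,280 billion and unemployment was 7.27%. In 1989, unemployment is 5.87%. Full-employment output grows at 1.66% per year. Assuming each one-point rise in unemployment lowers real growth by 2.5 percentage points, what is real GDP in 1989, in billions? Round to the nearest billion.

Δu = 5.87 - 7.27 = -1.4 points.
Okun's law (growth form): g_Y = g_Y* - β × Δu = 1.66 - 2.5 × (-1.40) = 1.66 + 3.5 = 5.16%.
Real GDP in the next year = 3280 × (1 + 5.16/100) = 3280 × 1.0516 ≈ 3449 billion.

$3,449 billion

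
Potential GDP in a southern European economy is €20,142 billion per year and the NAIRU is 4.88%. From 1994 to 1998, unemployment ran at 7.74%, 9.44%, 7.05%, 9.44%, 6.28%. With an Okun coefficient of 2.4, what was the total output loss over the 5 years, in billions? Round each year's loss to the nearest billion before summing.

Year 1994: gap = -2.4 × (7.74 - 4.88) = -6.864%, loss ≈ 20142 × 6.864/100 ≈ 1383.
Year 1995: gap = -2.4 × (9.44 - 4.88) = -10.944%, loss ≈ 20142 × 10.944/100 ≈ 2204.
Year 1996: gap = -2.4 × (7.05 - 4.88) = -5.208%, loss ≈ 20142 × 5.208/100 ≈ 1049.
Year 1997: gap = -2.4 × (9.44 - 4.88) = -10.944%, loss ≈ 20142 × 10.944/100 ≈ 2204.
Year 1998: gap = -2.4 × (6.28 - 4.88) = -3.36%, loss ≈ 20142 × 3.36/100 ≈ 677.
Total lost output = 1383 + 2204 + 1049 + 2204 + 677 = 7517 billion.

€7,517 billion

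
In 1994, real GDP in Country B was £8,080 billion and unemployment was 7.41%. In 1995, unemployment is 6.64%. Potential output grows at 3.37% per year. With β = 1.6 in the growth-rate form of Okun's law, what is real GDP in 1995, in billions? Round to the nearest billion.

£8,452 billion

Δu = 6.64 - 7.41 = -0.77 points.
Okun's law (growth form): g_Y = g_Y* - β × Δu = 3.37 - 1.6 × (-0.77) = 3.37 + 1.232 = 4.602%.
Real GDP in the next year = 8080 × (1 + 4.602/100) = 8080 × 1.04602 ≈ 8452 billion.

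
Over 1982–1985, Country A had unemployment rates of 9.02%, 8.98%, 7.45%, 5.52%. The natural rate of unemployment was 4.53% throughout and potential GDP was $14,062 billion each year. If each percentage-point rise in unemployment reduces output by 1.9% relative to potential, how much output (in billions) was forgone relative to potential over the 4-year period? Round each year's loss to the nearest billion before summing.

$3,434 billion

Year 1982: gap = -1.9 × (9.02 - 4.53) = -8.531%, loss ≈ 14062 × 8.531/100 ≈ 1200.
Year 1983: gap = -1.9 × (8.98 - 4.53) = -8.455%, loss ≈ 14062 × 8.455/100 ≈ 1189.
Year 1984: gap = -1.9 × (7.45 - 4.53) = -5.548%, loss ≈ 14062 × 5.548/100 ≈ 780.
Year 1985: gap = -1.9 × (5.52 - 4.53) = -1.881%, loss ≈ 14062 × 1.881/100 ≈ 265.
Total lost output = 1200 + 1189 + 780 + 265 = 3434 billion.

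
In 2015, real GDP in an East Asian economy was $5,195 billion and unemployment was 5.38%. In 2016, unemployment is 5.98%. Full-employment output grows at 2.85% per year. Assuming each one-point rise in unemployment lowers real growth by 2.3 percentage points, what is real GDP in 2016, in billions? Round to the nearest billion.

$5,271 billion

Δu = 5.98 - 5.38 = 0.6 points.
Okun's law (growth form): g_Y = g_Y* - β × Δu = 2.85 - 2.3 × (0.60) = 2.85 - 1.38 = 1.47%.
Real GDP in the next year = 5195 × (1 + 1.47/100) = 5195 × 1.0147 ≈ 5271 billion.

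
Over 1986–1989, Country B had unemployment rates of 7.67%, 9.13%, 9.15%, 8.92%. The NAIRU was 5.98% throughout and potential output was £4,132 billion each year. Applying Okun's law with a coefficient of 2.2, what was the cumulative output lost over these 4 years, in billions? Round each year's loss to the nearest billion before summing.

Year 1986: gap = -2.2 × (7.67 - 5.98) = -3.718%, loss ≈ 4132 × 3.718/100 ≈ 154.
Year 1987: gap = -2.2 × (9.13 - 5.98) = -6.93%, loss ≈ 4132 × 6.93/100 ≈ 286.
Year 1988: gap = -2.2 × (9.15 - 5.98) = -6.974%, loss ≈ 4132 × 6.974/100 ≈ 288.
Year 1989: gap = -2.2 × (8.92 - 5.98) = -6.468%, loss ≈ 4132 × 6.468/100 ≈ 267.
Total lost output = 154 + 286 + 288 + 267 = 995 billion.

£995 billion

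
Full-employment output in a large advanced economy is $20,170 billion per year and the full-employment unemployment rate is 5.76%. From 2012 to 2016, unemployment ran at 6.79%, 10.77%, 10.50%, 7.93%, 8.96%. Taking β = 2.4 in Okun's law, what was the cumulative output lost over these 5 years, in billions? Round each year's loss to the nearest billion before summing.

Year 2012: gap = -2.4 × (6.79 - 5.76) = -2.472%, loss ≈ 20170 × 2.472/100 ≈ 499.
Year 2013: gap = -2.4 × (10.77 - 5.76) = -12.024%, loss ≈ 20170 × 12.024/100 ≈ 2425.
Year 2014: gap = -2.4 × (10.5 - 5.76) = -11.376%, loss ≈ 20170 × 11.376/100 ≈ 2295.
Year 2015: gap = -2.4 × (7.93 - 5.76) = -5.208%, loss ≈ 20170 × 5.208/100 ≈ 1050.
Year 2016: gap = -2.4 × (8.96 - 5.76) = -7.68%, loss ≈ 20170 × 7.68/100 ≈ 1549.
Total lost output = 499 + 2425 + 2295 + 1050 + 1549 = 7818 billion.

$7,818 billion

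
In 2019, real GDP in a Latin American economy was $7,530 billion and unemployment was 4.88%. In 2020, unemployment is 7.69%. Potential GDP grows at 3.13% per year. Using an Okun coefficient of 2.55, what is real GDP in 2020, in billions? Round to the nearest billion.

$7,226 billion

Δu = 7.69 - 4.88 = 2.81 points.
Okun's law (growth form): g_Y = g_Y* - β × Δu = 3.13 - 2.55 × (2.81) = 3.13 - 7.1655 = -4.0355%.
Real GDP in the next year = 7530 × (1 - 4.0355/100) = 7530 × 0.959645 ≈ 7226 billion.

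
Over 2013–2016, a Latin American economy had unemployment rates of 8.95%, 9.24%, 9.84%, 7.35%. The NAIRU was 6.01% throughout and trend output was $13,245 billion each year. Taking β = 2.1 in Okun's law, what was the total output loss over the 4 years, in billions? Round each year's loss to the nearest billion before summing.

$3,154 billion

Year 2013: gap = -2.1 × (8.95 - 6.01) = -6.174%, loss ≈ 13245 × 6.174/100 ≈ 818.
Year 2014: gap = -2.1 × (9.24 - 6.01) = -6.783%, loss ≈ 13245 × 6.783/100 ≈ 898.
Year 2015: gap = -2.1 × (9.84 - 6.01) = -8.043%, loss ≈ 13245 × 8.043/100 ≈ 1065.
Year 2016: gap = -2.1 × (7.35 - 6.01) = -2.814%, loss ≈ 13245 × 2.814/100 ≈ 373.
Total lost output = 818 + 898 + 1065 + 373 = 3154 billion.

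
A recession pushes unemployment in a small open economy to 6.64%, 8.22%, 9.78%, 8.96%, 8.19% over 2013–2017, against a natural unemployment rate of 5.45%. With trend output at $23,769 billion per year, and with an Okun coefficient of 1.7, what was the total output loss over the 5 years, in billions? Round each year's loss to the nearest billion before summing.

$5,875 billion

Year 2013: gap = -1.7 × (6.64 - 5.45) = -2.023%, loss ≈ 23769 × 2.023/100 ≈ 481.
Year 2014: gap = -1.7 × (8.22 - 5.45) = -4.709%, loss ≈ 23769 × 4.709/100 ≈ 1119.
Year 2015: gap = -1.7 × (9.78 - 5.45) = -7.361%, loss ≈ 23769 × 7.361/100 ≈ 1750.
Year 2016: gap = -1.7 × (8.96 - 5.45) = -5.967%, loss ≈ 23769 × 5.967/100 ≈ 1418.
Year 2017: gap = -1.7 × (8.19 - 5.45) = -4.658%, loss ≈ 23769 × 4.658/100 ≈ 1107.
Total lost output = 481 + 1119 + 1750 + 1418 + 1107 = 5875 billion.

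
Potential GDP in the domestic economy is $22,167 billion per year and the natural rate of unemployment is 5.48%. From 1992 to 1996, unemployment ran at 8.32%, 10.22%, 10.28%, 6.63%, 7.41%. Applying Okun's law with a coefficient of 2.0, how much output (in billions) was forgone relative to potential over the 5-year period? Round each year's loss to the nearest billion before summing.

$6,854 billion

Year 1992: gap = -2.0 × (8.32 - 5.48) = -5.68%, loss ≈ 22167 × 5.68/100 ≈ 1259.
Year 1993: gap = -2.0 × (10.22 - 5.48) = -9.48%, loss ≈ 22167 × 9.48/100 ≈ 2101.
Year 1994: gap = -2.0 × (10.28 - 5.48) = -9.6%, loss ≈ 22167 × 9.6/100 ≈ 2128.
Year 1995: gap = -2.0 × (6.63 - 5.48) = -2.3%, loss ≈ 22167 × 2.3/100 ≈ 510.
Year 1996: gap = -2.0 × (7.41 - 5.48) = -3.86%, loss ≈ 22167 × 3.86/100 ≈ 856.
Total lost output = 1259 + 2101 + 2128 + 510 + 856 = 6854 billion.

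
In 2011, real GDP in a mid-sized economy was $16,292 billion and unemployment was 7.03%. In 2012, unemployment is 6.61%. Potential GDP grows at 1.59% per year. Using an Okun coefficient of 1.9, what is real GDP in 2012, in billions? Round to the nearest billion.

$16,681 billion

Δu = 6.61 - 7.03 = -0.42 points.
Okun's law (growth form): g_Y = g_Y* - β × Δu = 1.59 - 1.9 × (-0.42) = 1.59 + 0.798 = 2.388%.
Real GDP in the next year = 16292 × (1 + 2.388/100) = 16292 × 1.02388 ≈ 16681 billion.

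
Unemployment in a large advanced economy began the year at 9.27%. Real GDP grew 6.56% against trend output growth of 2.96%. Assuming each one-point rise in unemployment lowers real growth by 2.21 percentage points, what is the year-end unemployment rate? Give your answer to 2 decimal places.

Growth-rate Okun's law: g_Y = g_Y* - β × Δu, so Δu = (g_Y* - g_Y)/β.
Δu = (2.96 - 6.56)/2.21 = -3.6/2.21 = -1.63 percentage points.
Year-end unemployment = 9.27 - 1.63 = 7.64%.

7.64%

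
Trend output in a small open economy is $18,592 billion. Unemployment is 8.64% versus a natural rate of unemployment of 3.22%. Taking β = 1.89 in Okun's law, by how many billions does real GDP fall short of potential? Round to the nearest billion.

$1,905 billion

Output gap = -1.89 × (8.64 - 3.22) = -1.89 × 5.42 = -10.2438%.
Actual GDP ≈ 18592 × 0.897562 ≈ 16687 billion, so the shortfall is 18592 - 16687 = 1905 billion.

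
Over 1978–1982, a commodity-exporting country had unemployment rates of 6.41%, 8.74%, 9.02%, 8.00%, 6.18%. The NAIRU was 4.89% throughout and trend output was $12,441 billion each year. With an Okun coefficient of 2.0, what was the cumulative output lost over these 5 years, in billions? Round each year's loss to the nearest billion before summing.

Year 1978: gap = -2.0 × (6.41 - 4.89) = -3.04%, loss ≈ 12441 × 3.04/100 ≈ 378.
Year 1979: gap = -2.0 × (8.74 - 4.89) = -7.7%, loss ≈ 12441 × 7.7/100 ≈ 958.
Year 1980: gap = -2.0 × (9.02 - 4.89) = -8.26%, loss ≈ 12441 × 8.26/100 ≈ 1028.
Year 1981: gap = -2.0 × (8 - 4.89) = -6.22%, loss ≈ 12441 × 6.22/100 ≈ 774.
Year 1982: gap = -2.0 × (6.18 - 4.89) = -2.58%, loss ≈ 12441 × 2.58/100 ≈ 321.
Total lost output = 378 + 958 + 1028 + 774 + 321 = 3459 billion.

$3,459 billion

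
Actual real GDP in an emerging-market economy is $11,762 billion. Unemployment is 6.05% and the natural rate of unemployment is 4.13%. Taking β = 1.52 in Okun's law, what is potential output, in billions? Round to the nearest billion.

$12,116 billion

Unemployment gap = 6.05 - 4.13 = 1.92 points, so output gap = -1.52 × 1.92 = -2.9184%.
Since Y = Y* × (1 + gap/100), Y* = 11762/0.970816 ≈ 12116 billion.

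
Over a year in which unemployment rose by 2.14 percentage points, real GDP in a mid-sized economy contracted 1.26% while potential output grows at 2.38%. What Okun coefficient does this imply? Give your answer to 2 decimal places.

Growth form: g_Y = g_Y* - β × Δu, so β = (g_Y* - g_Y)/Δu.
β = (2.38 + 1.26)/2.14 = 3.64/2.14 = 1.70.

β ≈ 1.70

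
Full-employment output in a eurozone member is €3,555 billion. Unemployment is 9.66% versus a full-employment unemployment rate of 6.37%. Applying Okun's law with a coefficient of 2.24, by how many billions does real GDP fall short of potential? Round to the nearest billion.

Output gap = -2.24 × (9.66 - 6.37) = -2.24 × 3.29 = -7.3696%.
Actual GDP ≈ 3555 × 0.926304 ≈ 3293 billion, so the shortfall is 3555 - 3293 = 262 billion.

€262 billion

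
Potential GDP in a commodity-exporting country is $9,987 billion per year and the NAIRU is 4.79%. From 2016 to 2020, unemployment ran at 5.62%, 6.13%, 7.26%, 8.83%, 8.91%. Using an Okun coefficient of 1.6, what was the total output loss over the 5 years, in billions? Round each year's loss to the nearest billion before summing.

$2,046 billion

Year 2016: gap = -1.6 × (5.62 - 4.79) = -1.328%, loss ≈ 9987 × 1.328/100 ≈ 133.
Year 2017: gap = -1.6 × (6.13 - 4.79) = -2.144%, loss ≈ 9987 × 2.144/100 ≈ 214.
Year 2018: gap = -1.6 × (7.26 - 4.79) = -3.952%, loss ≈ 9987 × 3.952/100 ≈ 395.
Year 2019: gap = -1.6 × (8.83 - 4.79) = -6.464%, loss ≈ 9987 × 6.464/100 ≈ 646.
Year 2020: gap = -1.6 × (8.91 - 4.79) = -6.592%, loss ≈ 9987 × 6.592/100 ≈ 658.
Total lost output = 133 + 214 + 395 + 646 + 658 = 2046 billion.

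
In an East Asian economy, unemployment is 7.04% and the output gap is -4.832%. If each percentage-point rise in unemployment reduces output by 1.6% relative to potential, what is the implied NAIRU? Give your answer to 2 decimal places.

From Okun's law, u - u* = -(output gap)/β = -(-4.832)/1.6 = 3.02 points.
So u* = 7.04 - 3.02 = 4.02%.

4.02%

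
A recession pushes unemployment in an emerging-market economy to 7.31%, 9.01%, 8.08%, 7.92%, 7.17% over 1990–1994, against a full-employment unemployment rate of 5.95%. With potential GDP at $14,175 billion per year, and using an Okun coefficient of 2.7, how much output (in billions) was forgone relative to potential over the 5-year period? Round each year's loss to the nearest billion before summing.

$3,728 billion

Year 1990: gap = -2.7 × (7.31 - 5.95) = -3.672%, loss ≈ 14175 × 3.672/100 ≈ 521.
Year 1991: gap = -2.7 × (9.01 - 5.95) = -8.262%, loss ≈ 14175 × 8.262/100 ≈ 1171.
Year 1992: gap = -2.7 × (8.08 - 5.95) = -5.751%, loss ≈ 14175 × 5.751/100 ≈ 815.
Year 1993: gap = -2.7 × (7.92 - 5.95) = -5.319%, loss ≈ 14175 × 5.319/100 ≈ 754.
Year 1994: gap = -2.7 × (7.17 - 5.95) = -3.294%, loss ≈ 14175 × 3.294/100 ≈ 467.
Total lost output = 521 + 1171 + 815 + 754 + 467 = 3728 billion.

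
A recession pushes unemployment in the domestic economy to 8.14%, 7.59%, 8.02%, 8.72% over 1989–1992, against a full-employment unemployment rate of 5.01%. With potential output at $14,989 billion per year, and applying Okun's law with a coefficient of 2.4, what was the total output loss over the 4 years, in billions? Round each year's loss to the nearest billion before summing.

$4,472 billion

Year 1989: gap = -2.4 × (8.14 - 5.01) = -7.512%, loss ≈ 14989 × 7.512/100 ≈ 1126.
Year 1990: gap = -2.4 × (7.59 - 5.01) = -6.192%, loss ≈ 14989 × 6.192/100 ≈ 928.
Year 1991: gap = -2.4 × (8.02 - 5.01) = -7.224%, loss ≈ 14989 × 7.224/100 ≈ 1083.
Year 1992: gap = -2.4 × (8.72 - 5.01) = -8.904%, loss ≈ 14989 × 8.904/100 ≈ 1335.
Total lost output = 1126 + 928 + 1083 + 1335 = 4472 billion.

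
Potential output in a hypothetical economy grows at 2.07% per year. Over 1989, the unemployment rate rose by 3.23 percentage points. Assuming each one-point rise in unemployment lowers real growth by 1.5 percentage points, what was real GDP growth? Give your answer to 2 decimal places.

Growth-rate Okun's law: g_Y = g_Y* - β × Δu.
g_Y = 2.07 - 1.5 × (3.23) = 2.07 - 4.845 = -2.775%, i.e. -2.78% to 2 d.p.

-2.78%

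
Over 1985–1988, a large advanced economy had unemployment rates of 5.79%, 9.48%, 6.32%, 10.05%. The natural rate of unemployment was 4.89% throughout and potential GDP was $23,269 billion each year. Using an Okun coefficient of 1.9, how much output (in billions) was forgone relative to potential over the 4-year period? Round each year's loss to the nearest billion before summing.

Year 1985: gap = -1.9 × (5.79 - 4.89) = -1.71%, loss ≈ 23269 × 1.71/100 ≈ 398.
Year 1986: gap = -1.9 × (9.48 - 4.89) = -8.721%, loss ≈ 23269 × 8.721/100 ≈ 2029.
Year 1987: gap = -1.9 × (6.32 - 4.89) = -2.717%, loss ≈ 23269 × 2.717/100 ≈ 632.
Year 1988: gap = -1.9 × (10.05 - 4.89) = -9.804%, loss ≈ 23269 × 9.804/100 ≈ 2281.
Total lost output = 398 + 2029 + 632 + 2281 = 5340 billion.

$5,340 billion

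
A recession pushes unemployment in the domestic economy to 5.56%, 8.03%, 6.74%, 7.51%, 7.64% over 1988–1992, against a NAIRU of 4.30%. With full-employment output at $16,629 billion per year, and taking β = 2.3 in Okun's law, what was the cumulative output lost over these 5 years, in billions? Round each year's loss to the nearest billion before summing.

Year 1988: gap = -2.3 × (5.56 - 4.3) = -2.898%, loss ≈ 16629 × 2.898/100 ≈ 482.
Year 1989: gap = -2.3 × (8.03 - 4.3) = -8.579%, loss ≈ 16629 × 8.579/100 ≈ 1427.
Year 1990: gap = -2.3 × (6.74 - 4.3) = -5.612%, loss ≈ 16629 × 5.612/100 ≈ 933.
Year 1991: gap = -2.3 × (7.51 - 4.3) = -7.383%, loss ≈ 16629 × 7.383/100 ≈ 1228.
Year 1992: gap = -2.3 × (7.64 - 4.3) = -7.682%, loss ≈ 16629 × 7.682/100 ≈ 1277.
Total lost output = 482 + 1427 + 933 + 1228 + 1277 = 5347 billion.

$5,347 billion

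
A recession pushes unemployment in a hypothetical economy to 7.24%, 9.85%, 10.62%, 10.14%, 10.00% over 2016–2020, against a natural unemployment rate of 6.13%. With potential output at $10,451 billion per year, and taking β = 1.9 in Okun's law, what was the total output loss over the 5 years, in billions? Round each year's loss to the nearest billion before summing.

$3,415 billion

Year 2016: gap = -1.9 × (7.24 - 6.13) = -2.109%, loss ≈ 10451 × 2.109/100 ≈ 220.
Year 2017: gap = -1.9 × (9.85 - 6.13) = -7.068%, loss ≈ 10451 × 7.068/100 ≈ 739.
Year 2018: gap = -1.9 × (10.62 - 6.13) = -8.531%, loss ≈ 10451 × 8.531/100 ≈ 892.
Year 2019: gap = -1.9 × (10.14 - 6.13) = -7.619%, loss ≈ 10451 × 7.619/100 ≈ 796.
Year 2020: gap = -1.9 × (10 - 6.13) = -7.353%, loss ≈ 10451 × 7.353/100 ≈ 768.
Total lost output = 220 + 739 + 892 + 796 + 768 = 3415 billion.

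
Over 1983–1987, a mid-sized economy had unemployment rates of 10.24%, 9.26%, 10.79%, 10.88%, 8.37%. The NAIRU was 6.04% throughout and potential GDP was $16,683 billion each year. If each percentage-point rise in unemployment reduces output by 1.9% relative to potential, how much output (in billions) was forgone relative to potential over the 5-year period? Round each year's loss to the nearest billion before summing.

Year 1983: gap = -1.9 × (10.24 - 6.04) = -7.98%, loss ≈ 16683 × 7.98/100 ≈ 1331.
Year 1984: gap = -1.9 × (9.26 - 6.04) = -6.118%, loss ≈ 16683 × 6.118/100 ≈ 1021.
Year 1985: gap = -1.9 × (10.79 - 6.04) = -9.025%, loss ≈ 16683 × 9.025/100 ≈ 1506.
Year 1986: gap = -1.9 × (10.88 - 6.04) = -9.196%, loss ≈ 16683 × 9.196/100 ≈ 1534.
Year 1987: gap = -1.9 × (8.37 - 6.04) = -4.427%, loss ≈ 16683 × 4.427/100 ≈ 739.
Total lost output = 1331 + 1021 + 1506 + 1534 + 739 = 6131 billion.

$6,131 billion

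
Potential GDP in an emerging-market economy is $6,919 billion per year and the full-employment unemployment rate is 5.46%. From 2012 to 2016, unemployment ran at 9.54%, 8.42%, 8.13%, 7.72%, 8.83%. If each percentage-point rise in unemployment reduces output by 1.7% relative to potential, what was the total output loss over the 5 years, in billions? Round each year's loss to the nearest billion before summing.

$1,804 billion

Year 2012: gap = -1.7 × (9.54 - 5.46) = -6.936%, loss ≈ 6919 × 6.936/100 ≈ 480.
Year 2013: gap = -1.7 × (8.42 - 5.46) = -5.032%, loss ≈ 6919 × 5.032/100 ≈ 348.
Year 2014: gap = -1.7 × (8.13 - 5.46) = -4.539%, loss ≈ 6919 × 4.539/100 ≈ 314.
Year 2015: gap = -1.7 × (7.72 - 5.46) = -3.842%, loss ≈ 6919 × 3.842/100 ≈ 266.
Year 2016: gap = -1.7 × (8.83 - 5.46) = -5.729%, loss ≈ 6919 × 5.729/100 ≈ 396.
Total lost output = 480 + 348 + 314 + 266 + 396 = 1804 billion.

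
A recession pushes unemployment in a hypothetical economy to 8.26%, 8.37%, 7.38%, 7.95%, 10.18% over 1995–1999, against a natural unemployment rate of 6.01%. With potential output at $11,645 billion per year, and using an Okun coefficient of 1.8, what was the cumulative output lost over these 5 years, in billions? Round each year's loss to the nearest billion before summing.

Year 1995: gap = -1.8 × (8.26 - 6.01) = -4.05%, loss ≈ 11645 × 4.05/100 ≈ 472.
Year 1996: gap = -1.8 × (8.37 - 6.01) = -4.248%, loss ≈ 11645 × 4.248/100 ≈ 495.
Year 1997: gap = -1.8 × (7.38 - 6.01) = -2.466%, loss ≈ 11645 × 2.466/100 ≈ 287.
Year 1998: gap = -1.8 × (7.95 - 6.01) = -3.492%, loss ≈ 11645 × 3.492/100 ≈ 407.
Year 1999: gap = -1.8 × (10.18 - 6.01) = -7.506%, loss ≈ 11645 × 7.506/100 ≈ 874.
Total lost output = 472 + 495 + 287 + 407 + 874 = 2535 billion.

$2,535 billion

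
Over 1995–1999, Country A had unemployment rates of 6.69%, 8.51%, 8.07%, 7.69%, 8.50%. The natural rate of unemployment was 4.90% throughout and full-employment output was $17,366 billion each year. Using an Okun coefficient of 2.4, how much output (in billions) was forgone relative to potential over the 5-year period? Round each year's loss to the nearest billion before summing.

$6,235 billion

Year 1995: gap = -2.4 × (6.69 - 4.9) = -4.296%, loss ≈ 17366 × 4.296/100 ≈ 746.
Year 1996: gap = -2.4 × (8.51 - 4.9) = -8.664%, loss ≈ 17366 × 8.664/100 ≈ 1505.
Year 1997: gap = -2.4 × (8.07 - 4.9) = -7.608%, loss ≈ 17366 × 7.608/100 ≈ 1321.
Year 1998: gap = -2.4 × (7.69 - 4.9) = -6.696%, loss ≈ 17366 × 6.696/100 ≈ 1163.
Year 1999: gap = -2.4 × (8.5 - 4.9) = -8.64%, loss ≈ 17366 × 8.64/100 ≈ 1500.
Total lost output = 746 + 1505 + 1321 + 1163 + 1500 = 6235 billion.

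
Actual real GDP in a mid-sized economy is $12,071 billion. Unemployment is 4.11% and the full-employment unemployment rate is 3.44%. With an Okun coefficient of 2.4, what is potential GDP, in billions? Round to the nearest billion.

$12,268 billion

Unemployment gap = 4.11 - 3.44 = 0.67 points, so output gap = -2.4 × 0.67 = -1.608%.
Since Y = Y* × (1 + gap/100), Y* = 12071/0.98392 ≈ 12268 billion.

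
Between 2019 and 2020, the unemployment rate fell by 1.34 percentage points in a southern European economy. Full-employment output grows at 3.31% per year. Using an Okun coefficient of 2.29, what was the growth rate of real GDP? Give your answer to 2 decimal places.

Growth-rate Okun's law: g_Y = g_Y* - β × Δu.
g_Y = 3.31 - 2.29 × (-1.34) = 3.31 + 3.0686 = 6.3786%, i.e. 6.38% to 2 d.p.

6.38%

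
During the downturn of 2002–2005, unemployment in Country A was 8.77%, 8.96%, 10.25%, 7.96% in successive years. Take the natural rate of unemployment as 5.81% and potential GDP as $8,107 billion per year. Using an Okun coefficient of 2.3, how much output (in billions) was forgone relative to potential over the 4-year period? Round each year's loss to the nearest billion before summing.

Year 2002: gap = -2.3 × (8.77 - 5.81) = -6.808%, loss ≈ 8107 × 6.808/100 ≈ 552.
Year 2003: gap = -2.3 × (8.96 - 5.81) = -7.245%, loss ≈ 8107 × 7.245/100 ≈ 587.
Year 2004: gap = -2.3 × (10.25 - 5.81) = -10.212%, loss ≈ 8107 × 10.212/100 ≈ 828.
Year 2005: gap = -2.3 × (7.96 - 5.81) = -4.945%, loss ≈ 8107 × 4.945/100 ≈ 401.
Total lost output = 552 + 587 + 828 + 401 = 2368 billion.

$2,368 billion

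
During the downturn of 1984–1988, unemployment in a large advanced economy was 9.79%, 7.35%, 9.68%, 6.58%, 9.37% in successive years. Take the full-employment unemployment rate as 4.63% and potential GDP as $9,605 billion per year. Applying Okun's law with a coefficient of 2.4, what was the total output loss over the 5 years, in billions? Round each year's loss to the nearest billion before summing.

$4,523 billion

Year 1984: gap = -2.4 × (9.79 - 4.63) = -12.384%, loss ≈ 9605 × 12.384/100 ≈ 1189.
Year 1985: gap = -2.4 × (7.35 - 4.63) = -6.528%, loss ≈ 9605 × 6.528/100 ≈ 627.
Year 1986: gap = -2.4 × (9.68 - 4.63) = -12.12%, loss ≈ 9605 × 12.12/100 ≈ 1164.
Year 1987: gap = -2.4 × (6.58 - 4.63) = -4.68%, loss ≈ 9605 × 4.68/100 ≈ 450.
Year 1988: gap = -2.4 × (9.37 - 4.63) = -11.376%, loss ≈ 9605 × 11.376/100 ≈ 1093.
Total lost output = 1189 + 627 + 1164 + 450 + 1093 = 4523 billion.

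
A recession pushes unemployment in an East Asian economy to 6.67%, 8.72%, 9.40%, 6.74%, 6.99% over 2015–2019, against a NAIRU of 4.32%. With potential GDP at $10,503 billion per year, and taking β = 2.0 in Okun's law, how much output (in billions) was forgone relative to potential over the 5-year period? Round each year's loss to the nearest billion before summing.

$3,554 billion

Year 2015: gap = -2.0 × (6.67 - 4.32) = -4.7%, loss ≈ 10503 × 4.7/100 ≈ 494.
Year 2016: gap = -2.0 × (8.72 - 4.32) = -8.8%, loss ≈ 10503 × 8.8/100 ≈ 924.
Year 2017: gap = -2.0 × (9.4 - 4.32) = -10.16%, loss ≈ 10503 × 10.16/100 ≈ 1067.
Year 2018: gap = -2.0 × (6.74 - 4.32) = -4.84%, loss ≈ 10503 × 4.84/100 ≈ 508.
Year 2019: gap = -2.0 × (6.99 - 4.32) = -5.34%, loss ≈ 10503 × 5.34/100 ≈ 561.
Total lost output = 494 + 924 + 1067 + 508 + 561 = 3554 billion.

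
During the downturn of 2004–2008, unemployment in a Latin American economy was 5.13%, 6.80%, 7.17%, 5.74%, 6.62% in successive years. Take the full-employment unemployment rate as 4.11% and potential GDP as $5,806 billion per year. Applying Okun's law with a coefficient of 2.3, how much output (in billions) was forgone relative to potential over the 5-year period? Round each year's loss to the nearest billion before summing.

$1,457 billion

Year 2004: gap = -2.3 × (5.13 - 4.11) = -2.346%, loss ≈ 5806 × 2.346/100 ≈ 136.
Year 2005: gap = -2.3 × (6.8 - 4.11) = -6.187%, loss ≈ 5806 × 6.187/100 ≈ 359.
Year 2006: gap = -2.3 × (7.17 - 4.11) = -7.038%, loss ≈ 5806 × 7.038/100 ≈ 409.
Year 2007: gap = -2.3 × (5.74 - 4.11) = -3.749%, loss ≈ 5806 × 3.749/100 ≈ 218.
Year 2008: gap = -2.3 × (6.62 - 4.11) = -5.773%, loss ≈ 5806 × 5.773/100 ≈ 335.
Total lost output = 136 + 359 + 409 + 218 + 335 = 1457 billion.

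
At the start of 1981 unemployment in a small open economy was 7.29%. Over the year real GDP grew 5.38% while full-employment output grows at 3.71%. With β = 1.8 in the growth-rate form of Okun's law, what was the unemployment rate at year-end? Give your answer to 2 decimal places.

6.36%

Growth-rate Okun's law: g_Y = g_Y* - β × Δu, so Δu = (g_Y* - g_Y)/β.
Δu = (3.71 - 5.38)/1.8 = -1.67/1.8 = -0.93 percentage points.
Year-end unemployment = 7.29 - 0.93 = 6.36%.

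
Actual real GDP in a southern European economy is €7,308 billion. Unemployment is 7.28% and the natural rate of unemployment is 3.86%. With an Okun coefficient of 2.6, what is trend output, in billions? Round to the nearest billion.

Unemployment gap = 7.28 - 3.86 = 3.42 points, so output gap = -2.6 × 3.42 = -8.892%.
Since Y = Y* × (1 + gap/100), Y* = 7308/0.91108 ≈ 8021 billion.

€8,021 billion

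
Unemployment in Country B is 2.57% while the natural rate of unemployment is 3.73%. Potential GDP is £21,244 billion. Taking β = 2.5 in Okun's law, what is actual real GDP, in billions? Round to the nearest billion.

Unemployment gap = 2.57 - 3.73 = -1.16 points, so the output gap is -2.5 × (-1.16) = 2.9%.
Actual GDP = 21244 × (1 + 2.9/100) = 21244 × 1.029 ≈ 21860 billion.

£21,860 billion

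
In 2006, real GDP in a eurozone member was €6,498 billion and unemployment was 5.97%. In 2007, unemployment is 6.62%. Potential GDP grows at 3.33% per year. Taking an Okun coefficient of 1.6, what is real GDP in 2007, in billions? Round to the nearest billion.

Δu = 6.62 - 5.97 = 0.65 points.
Okun's law (growth form): g_Y = g_Y* - β × Δu = 3.33 - 1.6 × (0.65) = 3.33 - 1.04 = 2.29%.
Real GDP in the next year = 6498 × (1 + 2.29/100) = 6498 × 1.0229 ≈ 6647 billion.

€6,647 billion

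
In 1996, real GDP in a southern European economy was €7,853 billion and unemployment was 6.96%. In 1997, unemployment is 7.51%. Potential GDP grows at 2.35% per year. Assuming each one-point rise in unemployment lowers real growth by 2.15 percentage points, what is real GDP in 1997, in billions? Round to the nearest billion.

€7,945 billion

Δu = 7.51 - 6.96 = 0.55 points.
Okun's law (growth form): g_Y = g_Y* - β × Δu = 2.35 - 2.15 × (0.55) = 2.35 - 1.1825 = 1.1675%.
Real GDP in the next year = 7853 × (1 + 1.1675/100) = 7853 × 1.011675 ≈ 7945 billion.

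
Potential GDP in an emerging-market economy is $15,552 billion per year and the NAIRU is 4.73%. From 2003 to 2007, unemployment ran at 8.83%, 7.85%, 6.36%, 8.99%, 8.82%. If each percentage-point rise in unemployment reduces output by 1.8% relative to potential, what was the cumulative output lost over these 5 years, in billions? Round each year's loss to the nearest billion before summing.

$4,815 billion

Year 2003: gap = -1.8 × (8.83 - 4.73) = -7.38%, loss ≈ 15552 × 7.38/100 ≈ 1148.
Year 2004: gap = -1.8 × (7.85 - 4.73) = -5.616%, loss ≈ 15552 × 5.616/100 ≈ 873.
Year 2005: gap = -1.8 × (6.36 - 4.73) = -2.934%, loss ≈ 15552 × 2.934/100 ≈ 456.
Year 2006: gap = -1.8 × (8.99 - 4.73) = -7.668%, loss ≈ 15552 × 7.668/100 ≈ 1193.
Year 2007: gap = -1.8 × (8.82 - 4.73) = -7.362%, loss ≈ 15552 × 7.362/100 ≈ 1145.
Total lost output = 1148 + 873 + 456 + 1193 + 1145 = 4815 billion.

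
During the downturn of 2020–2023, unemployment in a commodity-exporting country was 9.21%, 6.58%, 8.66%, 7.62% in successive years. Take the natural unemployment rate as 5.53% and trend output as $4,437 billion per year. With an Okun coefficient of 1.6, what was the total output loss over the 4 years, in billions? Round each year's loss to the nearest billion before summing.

$706 billion

Year 2020: gap = -1.6 × (9.21 - 5.53) = -5.888%, loss ≈ 4437 × 5.888/100 ≈ 261.
Year 2021: gap = -1.6 × (6.58 - 5.53) = -1.68%, loss ≈ 4437 × 1.68/100 ≈ 75.
Year 2022: gap = -1.6 × (8.66 - 5.53) = -5.008%, loss ≈ 4437 × 5.008/100 ≈ 222.
Year 2023: gap = -1.6 × (7.62 - 5.53) = -3.344%, loss ≈ 4437 × 3.344/100 ≈ 148.
Total lost output = 261 + 75 + 222 + 148 = 706 billion.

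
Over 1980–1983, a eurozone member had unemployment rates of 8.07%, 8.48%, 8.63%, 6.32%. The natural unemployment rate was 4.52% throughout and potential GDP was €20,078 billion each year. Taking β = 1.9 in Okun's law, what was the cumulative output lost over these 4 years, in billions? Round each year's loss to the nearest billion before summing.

€5,120 billion

Year 1980: gap = -1.9 × (8.07 - 4.52) = -6.745%, loss ≈ 20078 × 6.745/100 ≈ 1354.
Year 1981: gap = -1.9 × (8.48 - 4.52) = -7.524%, loss ≈ 20078 × 7.524/100 ≈ 1511.
Year 1982: gap = -1.9 × (8.63 - 4.52) = -7.809%, loss ≈ 20078 × 7.809/100 ≈ 1568.
Year 1983: gap = -1.9 × (6.32 - 4.52) = -3.42%, loss ≈ 20078 × 3.42/100 ≈ 687.
Total lost output = 1354 + 1511 + 1568 + 687 = 5120 billion.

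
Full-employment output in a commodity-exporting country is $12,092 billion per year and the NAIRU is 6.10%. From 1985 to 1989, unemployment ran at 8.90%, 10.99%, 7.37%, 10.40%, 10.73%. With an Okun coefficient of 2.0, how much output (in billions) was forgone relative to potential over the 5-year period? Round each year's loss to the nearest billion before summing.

Year 1985: gap = -2.0 × (8.9 - 6.1) = -5.6%, loss ≈ 12092 × 5.6/100 ≈ 677.
Year 1986: gap = -2.0 × (10.99 - 6.1) = -9.78%, loss ≈ 12092 × 9.78/100 ≈ 1183.
Year 1987: gap = -2.0 × (7.37 - 6.1) = -2.54%, loss ≈ 12092 × 2.54/100 ≈ 307.
Year 1988: gap = -2.0 × (10.4 - 6.1) = -8.6%, loss ≈ 12092 × 8.6/100 ≈ 1040.
Year 1989: gap = -2.0 × (10.73 - 6.1) = -9.26%, loss ≈ 12092 × 9.26/100 ≈ 1120.
Total lost output = 677 + 1183 + 307 + 1040 + 1120 = 4327 billion.

$4,327 billion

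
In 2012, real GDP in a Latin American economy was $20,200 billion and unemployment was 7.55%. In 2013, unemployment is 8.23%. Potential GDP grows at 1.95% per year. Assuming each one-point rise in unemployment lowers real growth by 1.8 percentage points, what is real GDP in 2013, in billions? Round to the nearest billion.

$20,347 billion

Δu = 8.23 - 7.55 = 0.68 points.
Okun's law (growth form): g_Y = g_Y* - β × Δu = 1.95 - 1.8 × (0.68) = 1.95 - 1.224 = 0.726%.
Real GDP in the next year = 20200 × (1 + 0.726/100) = 20200 × 1.00726 ≈ 20347 billion.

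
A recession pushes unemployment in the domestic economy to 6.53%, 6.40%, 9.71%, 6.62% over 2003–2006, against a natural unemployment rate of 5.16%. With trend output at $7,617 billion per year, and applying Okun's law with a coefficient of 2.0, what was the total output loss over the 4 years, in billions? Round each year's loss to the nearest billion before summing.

Year 2003: gap = -2.0 × (6.53 - 5.16) = -2.74%, loss ≈ 7617 × 2.74/100 ≈ 209.
Year 2004: gap = -2.0 × (6.4 - 5.16) = -2.48%, loss ≈ 7617 × 2.48/100 ≈ 189.
Year 2005: gap = -2.0 × (9.71 - 5.16) = -9.1%, loss ≈ 7617 × 9.1/100 ≈ 693.
Year 2006: gap = -2.0 × (6.62 - 5.16) = -2.92%, loss ≈ 7617 × 2.92/100 ≈ 222.
Total lost output = 209 + 189 + 693 + 222 = 1313 billion.

$1,313 billion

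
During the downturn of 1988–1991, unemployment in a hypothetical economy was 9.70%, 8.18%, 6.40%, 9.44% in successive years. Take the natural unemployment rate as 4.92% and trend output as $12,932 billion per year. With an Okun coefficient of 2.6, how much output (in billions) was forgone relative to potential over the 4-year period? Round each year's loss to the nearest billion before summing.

$4,721 billion

Year 1988: gap = -2.6 × (9.7 - 4.92) = -12.428%, loss ≈ 12932 × 12.428/100 ≈ 1607.
Year 1989: gap = -2.6 × (8.18 - 4.92) = -8.476%, loss ≈ 12932 × 8.476/100 ≈ 1096.
Year 1990: gap = -2.6 × (6.4 - 4.92) = -3.848%, loss ≈ 12932 × 3.848/100 ≈ 498.
Year 1991: gap = -2.6 × (9.44 - 4.92) = -11.752%, loss ≈ 12932 × 11.752/100 ≈ 1520.
Total lost output = 1607 + 1096 + 498 + 1520 = 4721 billion.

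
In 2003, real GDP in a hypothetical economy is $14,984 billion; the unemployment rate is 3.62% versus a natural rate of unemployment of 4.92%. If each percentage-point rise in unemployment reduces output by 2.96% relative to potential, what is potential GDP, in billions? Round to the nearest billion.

$14,429 billion

Unemployment gap = 3.62 - 4.92 = -1.3 points, so output gap = -2.96 × (-1.3) = 3.848%.
Since Y = Y* × (1 + gap/100), Y* = 14984/1.03848 ≈ 14429 billion.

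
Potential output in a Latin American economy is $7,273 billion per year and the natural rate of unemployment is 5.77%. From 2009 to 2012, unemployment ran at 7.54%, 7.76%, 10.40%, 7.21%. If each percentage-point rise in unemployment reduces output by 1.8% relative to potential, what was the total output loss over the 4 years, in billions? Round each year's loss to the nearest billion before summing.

Year 2009: gap = -1.8 × (7.54 - 5.77) = -3.186%, loss ≈ 7273 × 3.186/100 ≈ 232.
Year 2010: gap = -1.8 × (7.76 - 5.77) = -3.582%, loss ≈ 7273 × 3.582/100 ≈ 261.
Year 2011: gap = -1.8 × (10.4 - 5.77) = -8.334%, loss ≈ 7273 × 8.334/100 ≈ 606.
Year 2012: gap = -1.8 × (7.21 - 5.77) = -2.592%, loss ≈ 7273 × 2.592/100 ≈ 189.
Total lost output = 232 + 261 + 606 + 189 = 1288 billion.

$1,288 billion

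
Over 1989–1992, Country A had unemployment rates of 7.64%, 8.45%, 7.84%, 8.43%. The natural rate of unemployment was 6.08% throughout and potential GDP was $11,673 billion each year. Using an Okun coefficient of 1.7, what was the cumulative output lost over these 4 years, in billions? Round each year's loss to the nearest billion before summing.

Year 1989: gap = -1.7 × (7.64 - 6.08) = -2.652%, loss ≈ 11673 × 2.652/100 ≈ 310.
Year 1990: gap = -1.7 × (8.45 - 6.08) = -4.029%, loss ≈ 11673 × 4.029/100 ≈ 470.
Year 1991: gap = -1.7 × (7.84 - 6.08) = -2.992%, loss ≈ 11673 × 2.992/100 ≈ 349.
Year 1992: gap = -1.7 × (8.43 - 6.08) = -3.995%, loss ≈ 11673 × 3.995/100 ≈ 466.
Total lost output = 310 + 470 + 349 + 466 = 1595 billion.

$1,595 billion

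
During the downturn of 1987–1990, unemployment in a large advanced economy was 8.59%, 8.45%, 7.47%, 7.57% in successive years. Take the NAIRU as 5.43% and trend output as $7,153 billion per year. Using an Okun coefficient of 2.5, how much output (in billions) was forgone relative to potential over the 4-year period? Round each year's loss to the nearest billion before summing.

Year 1987: gap = -2.5 × (8.59 - 5.43) = -7.9%, loss ≈ 7153 × 7.9/100 ≈ 565.
Year 1988: gap = -2.5 × (8.45 - 5.43) = -7.55%, loss ≈ 7153 × 7.55/100 ≈ 540.
Year 1989: gap = -2.5 × (7.47 - 5.43) = -5.1%, loss ≈ 7153 × 5.1/100 ≈ 365.
Year 1990: gap = -2.5 × (7.57 - 5.43) = -5.35%, loss ≈ 7153 × 5.35/100 ≈ 383.
Total lost output = 565 + 540 + 365 + 383 = 1853 billion.

$1,853 billion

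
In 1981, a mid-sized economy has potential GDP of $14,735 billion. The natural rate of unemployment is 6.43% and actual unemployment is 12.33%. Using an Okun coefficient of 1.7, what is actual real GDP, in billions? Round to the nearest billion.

Unemployment gap = 12.33 - 6.43 = 5.9 points, so the output gap is -1.7 × 5.9 = -10.03%.
Actual GDP = 14735 × (1 - 10.03/100) = 14735 × 0.8997 ≈ 13257 billion.

$13,257 billion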